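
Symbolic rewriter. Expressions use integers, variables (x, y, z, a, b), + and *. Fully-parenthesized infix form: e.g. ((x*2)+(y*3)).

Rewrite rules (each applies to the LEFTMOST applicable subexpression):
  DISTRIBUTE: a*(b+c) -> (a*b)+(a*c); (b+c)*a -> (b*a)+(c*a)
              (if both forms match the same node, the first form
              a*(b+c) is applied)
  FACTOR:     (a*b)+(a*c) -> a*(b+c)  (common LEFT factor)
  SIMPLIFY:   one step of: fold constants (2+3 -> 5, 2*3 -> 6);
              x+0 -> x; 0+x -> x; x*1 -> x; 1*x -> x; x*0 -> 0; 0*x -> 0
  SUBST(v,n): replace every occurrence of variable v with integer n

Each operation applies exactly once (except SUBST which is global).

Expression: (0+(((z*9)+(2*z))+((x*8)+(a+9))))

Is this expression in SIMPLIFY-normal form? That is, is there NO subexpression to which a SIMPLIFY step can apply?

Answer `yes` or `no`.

Expression: (0+(((z*9)+(2*z))+((x*8)+(a+9))))
Scanning for simplifiable subexpressions (pre-order)...
  at root: (0+(((z*9)+(2*z))+((x*8)+(a+9)))) (SIMPLIFIABLE)
  at R: (((z*9)+(2*z))+((x*8)+(a+9))) (not simplifiable)
  at RL: ((z*9)+(2*z)) (not simplifiable)
  at RLL: (z*9) (not simplifiable)
  at RLR: (2*z) (not simplifiable)
  at RR: ((x*8)+(a+9)) (not simplifiable)
  at RRL: (x*8) (not simplifiable)
  at RRR: (a+9) (not simplifiable)
Found simplifiable subexpr at path root: (0+(((z*9)+(2*z))+((x*8)+(a+9))))
One SIMPLIFY step would give: (((z*9)+(2*z))+((x*8)+(a+9)))
-> NOT in normal form.

Answer: no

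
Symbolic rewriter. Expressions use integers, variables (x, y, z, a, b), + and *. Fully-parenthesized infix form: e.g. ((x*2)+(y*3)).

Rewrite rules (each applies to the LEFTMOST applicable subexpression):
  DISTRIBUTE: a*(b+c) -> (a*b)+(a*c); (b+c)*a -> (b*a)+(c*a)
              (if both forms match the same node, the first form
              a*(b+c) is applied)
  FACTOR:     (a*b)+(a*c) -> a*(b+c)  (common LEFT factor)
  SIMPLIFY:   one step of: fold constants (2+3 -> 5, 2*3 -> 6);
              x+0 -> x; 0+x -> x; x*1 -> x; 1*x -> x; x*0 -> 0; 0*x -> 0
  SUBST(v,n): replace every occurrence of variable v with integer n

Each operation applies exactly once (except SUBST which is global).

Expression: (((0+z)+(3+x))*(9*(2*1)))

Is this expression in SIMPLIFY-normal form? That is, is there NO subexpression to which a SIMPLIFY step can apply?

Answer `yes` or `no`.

Answer: no

Derivation:
Expression: (((0+z)+(3+x))*(9*(2*1)))
Scanning for simplifiable subexpressions (pre-order)...
  at root: (((0+z)+(3+x))*(9*(2*1))) (not simplifiable)
  at L: ((0+z)+(3+x)) (not simplifiable)
  at LL: (0+z) (SIMPLIFIABLE)
  at LR: (3+x) (not simplifiable)
  at R: (9*(2*1)) (not simplifiable)
  at RR: (2*1) (SIMPLIFIABLE)
Found simplifiable subexpr at path LL: (0+z)
One SIMPLIFY step would give: ((z+(3+x))*(9*(2*1)))
-> NOT in normal form.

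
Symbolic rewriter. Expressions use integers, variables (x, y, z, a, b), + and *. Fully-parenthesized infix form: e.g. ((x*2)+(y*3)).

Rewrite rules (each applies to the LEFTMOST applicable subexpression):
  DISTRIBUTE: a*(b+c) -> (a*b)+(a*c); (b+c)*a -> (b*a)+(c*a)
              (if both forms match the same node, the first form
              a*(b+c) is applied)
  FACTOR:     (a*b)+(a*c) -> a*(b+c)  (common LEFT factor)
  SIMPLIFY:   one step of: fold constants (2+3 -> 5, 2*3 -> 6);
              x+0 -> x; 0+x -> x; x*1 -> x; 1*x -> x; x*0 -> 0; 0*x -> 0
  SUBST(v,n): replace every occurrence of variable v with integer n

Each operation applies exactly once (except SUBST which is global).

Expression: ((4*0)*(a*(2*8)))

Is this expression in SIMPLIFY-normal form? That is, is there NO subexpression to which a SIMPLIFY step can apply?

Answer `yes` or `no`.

Answer: no

Derivation:
Expression: ((4*0)*(a*(2*8)))
Scanning for simplifiable subexpressions (pre-order)...
  at root: ((4*0)*(a*(2*8))) (not simplifiable)
  at L: (4*0) (SIMPLIFIABLE)
  at R: (a*(2*8)) (not simplifiable)
  at RR: (2*8) (SIMPLIFIABLE)
Found simplifiable subexpr at path L: (4*0)
One SIMPLIFY step would give: (0*(a*(2*8)))
-> NOT in normal form.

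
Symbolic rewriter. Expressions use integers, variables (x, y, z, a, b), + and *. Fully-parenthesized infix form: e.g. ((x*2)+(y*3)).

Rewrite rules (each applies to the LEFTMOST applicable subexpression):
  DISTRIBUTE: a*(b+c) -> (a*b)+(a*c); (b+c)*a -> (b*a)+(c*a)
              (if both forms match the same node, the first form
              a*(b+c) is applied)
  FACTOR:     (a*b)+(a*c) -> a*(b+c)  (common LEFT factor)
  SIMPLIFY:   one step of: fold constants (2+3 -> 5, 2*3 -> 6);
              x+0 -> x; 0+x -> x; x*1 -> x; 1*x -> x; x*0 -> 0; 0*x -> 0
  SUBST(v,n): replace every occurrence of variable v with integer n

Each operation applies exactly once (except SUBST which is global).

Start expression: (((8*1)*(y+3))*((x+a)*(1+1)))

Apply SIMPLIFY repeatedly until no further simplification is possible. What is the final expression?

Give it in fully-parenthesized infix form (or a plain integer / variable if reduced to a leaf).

Start: (((8*1)*(y+3))*((x+a)*(1+1)))
Step 1: at LL: (8*1) -> 8; overall: (((8*1)*(y+3))*((x+a)*(1+1))) -> ((8*(y+3))*((x+a)*(1+1)))
Step 2: at RR: (1+1) -> 2; overall: ((8*(y+3))*((x+a)*(1+1))) -> ((8*(y+3))*((x+a)*2))
Fixed point: ((8*(y+3))*((x+a)*2))

Answer: ((8*(y+3))*((x+a)*2))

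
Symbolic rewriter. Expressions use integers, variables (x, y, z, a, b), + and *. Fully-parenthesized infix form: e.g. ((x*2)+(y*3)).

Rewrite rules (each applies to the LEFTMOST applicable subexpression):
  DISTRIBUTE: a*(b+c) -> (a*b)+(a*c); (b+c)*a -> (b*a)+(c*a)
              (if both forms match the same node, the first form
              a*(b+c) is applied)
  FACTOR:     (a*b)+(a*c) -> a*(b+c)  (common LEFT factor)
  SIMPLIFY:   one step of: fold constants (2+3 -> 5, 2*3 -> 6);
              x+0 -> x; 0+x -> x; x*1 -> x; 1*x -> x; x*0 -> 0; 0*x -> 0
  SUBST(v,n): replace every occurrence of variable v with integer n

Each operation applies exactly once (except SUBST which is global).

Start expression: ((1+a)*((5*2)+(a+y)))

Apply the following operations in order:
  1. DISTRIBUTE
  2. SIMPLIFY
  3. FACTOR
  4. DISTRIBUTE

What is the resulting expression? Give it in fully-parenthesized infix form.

Answer: (((1+a)*10)+((1+a)*(a+y)))

Derivation:
Start: ((1+a)*((5*2)+(a+y)))
Apply DISTRIBUTE at root (target: ((1+a)*((5*2)+(a+y)))): ((1+a)*((5*2)+(a+y))) -> (((1+a)*(5*2))+((1+a)*(a+y)))
Apply SIMPLIFY at LR (target: (5*2)): (((1+a)*(5*2))+((1+a)*(a+y))) -> (((1+a)*10)+((1+a)*(a+y)))
Apply FACTOR at root (target: (((1+a)*10)+((1+a)*(a+y)))): (((1+a)*10)+((1+a)*(a+y))) -> ((1+a)*(10+(a+y)))
Apply DISTRIBUTE at root (target: ((1+a)*(10+(a+y)))): ((1+a)*(10+(a+y))) -> (((1+a)*10)+((1+a)*(a+y)))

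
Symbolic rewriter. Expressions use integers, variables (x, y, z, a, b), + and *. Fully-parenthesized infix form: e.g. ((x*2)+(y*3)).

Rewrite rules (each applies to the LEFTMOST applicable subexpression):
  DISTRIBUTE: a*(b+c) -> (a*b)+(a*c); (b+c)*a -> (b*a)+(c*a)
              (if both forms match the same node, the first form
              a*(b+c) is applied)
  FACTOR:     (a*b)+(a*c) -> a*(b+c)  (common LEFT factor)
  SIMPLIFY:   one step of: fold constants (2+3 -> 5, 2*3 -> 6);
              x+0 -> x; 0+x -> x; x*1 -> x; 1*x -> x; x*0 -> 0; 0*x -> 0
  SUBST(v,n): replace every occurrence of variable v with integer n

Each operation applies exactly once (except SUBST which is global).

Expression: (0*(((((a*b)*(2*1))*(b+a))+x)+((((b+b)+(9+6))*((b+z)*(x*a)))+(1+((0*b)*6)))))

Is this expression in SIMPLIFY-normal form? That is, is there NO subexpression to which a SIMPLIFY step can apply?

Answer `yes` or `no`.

Expression: (0*(((((a*b)*(2*1))*(b+a))+x)+((((b+b)+(9+6))*((b+z)*(x*a)))+(1+((0*b)*6)))))
Scanning for simplifiable subexpressions (pre-order)...
  at root: (0*(((((a*b)*(2*1))*(b+a))+x)+((((b+b)+(9+6))*((b+z)*(x*a)))+(1+((0*b)*6))))) (SIMPLIFIABLE)
  at R: (((((a*b)*(2*1))*(b+a))+x)+((((b+b)+(9+6))*((b+z)*(x*a)))+(1+((0*b)*6)))) (not simplifiable)
  at RL: ((((a*b)*(2*1))*(b+a))+x) (not simplifiable)
  at RLL: (((a*b)*(2*1))*(b+a)) (not simplifiable)
  at RLLL: ((a*b)*(2*1)) (not simplifiable)
  at RLLLL: (a*b) (not simplifiable)
  at RLLLR: (2*1) (SIMPLIFIABLE)
  at RLLR: (b+a) (not simplifiable)
  at RR: ((((b+b)+(9+6))*((b+z)*(x*a)))+(1+((0*b)*6))) (not simplifiable)
  at RRL: (((b+b)+(9+6))*((b+z)*(x*a))) (not simplifiable)
  at RRLL: ((b+b)+(9+6)) (not simplifiable)
  at RRLLL: (b+b) (not simplifiable)
  at RRLLR: (9+6) (SIMPLIFIABLE)
  at RRLR: ((b+z)*(x*a)) (not simplifiable)
  at RRLRL: (b+z) (not simplifiable)
  at RRLRR: (x*a) (not simplifiable)
  at RRR: (1+((0*b)*6)) (not simplifiable)
  at RRRR: ((0*b)*6) (not simplifiable)
  at RRRRL: (0*b) (SIMPLIFIABLE)
Found simplifiable subexpr at path root: (0*(((((a*b)*(2*1))*(b+a))+x)+((((b+b)+(9+6))*((b+z)*(x*a)))+(1+((0*b)*6)))))
One SIMPLIFY step would give: 0
-> NOT in normal form.

Answer: no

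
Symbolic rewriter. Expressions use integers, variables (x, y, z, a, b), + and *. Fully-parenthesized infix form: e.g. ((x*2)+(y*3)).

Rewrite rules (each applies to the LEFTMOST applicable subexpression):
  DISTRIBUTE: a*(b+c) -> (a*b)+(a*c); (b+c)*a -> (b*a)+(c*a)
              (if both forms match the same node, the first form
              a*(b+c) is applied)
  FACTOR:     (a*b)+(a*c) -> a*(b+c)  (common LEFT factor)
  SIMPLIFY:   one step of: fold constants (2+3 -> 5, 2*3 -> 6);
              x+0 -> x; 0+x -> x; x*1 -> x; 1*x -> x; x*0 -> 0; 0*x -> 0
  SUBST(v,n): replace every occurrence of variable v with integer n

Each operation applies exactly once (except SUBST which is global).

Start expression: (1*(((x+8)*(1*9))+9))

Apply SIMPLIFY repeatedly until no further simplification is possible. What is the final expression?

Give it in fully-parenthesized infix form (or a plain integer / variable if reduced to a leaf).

Answer: (((x+8)*9)+9)

Derivation:
Start: (1*(((x+8)*(1*9))+9))
Step 1: at root: (1*(((x+8)*(1*9))+9)) -> (((x+8)*(1*9))+9); overall: (1*(((x+8)*(1*9))+9)) -> (((x+8)*(1*9))+9)
Step 2: at LR: (1*9) -> 9; overall: (((x+8)*(1*9))+9) -> (((x+8)*9)+9)
Fixed point: (((x+8)*9)+9)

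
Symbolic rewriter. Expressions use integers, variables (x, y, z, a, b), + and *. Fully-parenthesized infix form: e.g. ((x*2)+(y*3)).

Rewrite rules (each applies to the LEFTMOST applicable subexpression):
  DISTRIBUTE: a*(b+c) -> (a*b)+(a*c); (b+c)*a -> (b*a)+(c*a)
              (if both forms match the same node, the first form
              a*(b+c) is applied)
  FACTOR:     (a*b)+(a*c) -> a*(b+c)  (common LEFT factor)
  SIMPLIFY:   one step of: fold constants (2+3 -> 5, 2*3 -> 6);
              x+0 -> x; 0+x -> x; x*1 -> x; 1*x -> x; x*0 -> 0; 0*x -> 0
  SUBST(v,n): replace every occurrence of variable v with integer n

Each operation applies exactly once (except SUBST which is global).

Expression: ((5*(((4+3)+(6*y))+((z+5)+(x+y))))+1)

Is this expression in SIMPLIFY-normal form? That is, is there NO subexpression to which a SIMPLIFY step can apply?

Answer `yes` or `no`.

Answer: no

Derivation:
Expression: ((5*(((4+3)+(6*y))+((z+5)+(x+y))))+1)
Scanning for simplifiable subexpressions (pre-order)...
  at root: ((5*(((4+3)+(6*y))+((z+5)+(x+y))))+1) (not simplifiable)
  at L: (5*(((4+3)+(6*y))+((z+5)+(x+y)))) (not simplifiable)
  at LR: (((4+3)+(6*y))+((z+5)+(x+y))) (not simplifiable)
  at LRL: ((4+3)+(6*y)) (not simplifiable)
  at LRLL: (4+3) (SIMPLIFIABLE)
  at LRLR: (6*y) (not simplifiable)
  at LRR: ((z+5)+(x+y)) (not simplifiable)
  at LRRL: (z+5) (not simplifiable)
  at LRRR: (x+y) (not simplifiable)
Found simplifiable subexpr at path LRLL: (4+3)
One SIMPLIFY step would give: ((5*((7+(6*y))+((z+5)+(x+y))))+1)
-> NOT in normal form.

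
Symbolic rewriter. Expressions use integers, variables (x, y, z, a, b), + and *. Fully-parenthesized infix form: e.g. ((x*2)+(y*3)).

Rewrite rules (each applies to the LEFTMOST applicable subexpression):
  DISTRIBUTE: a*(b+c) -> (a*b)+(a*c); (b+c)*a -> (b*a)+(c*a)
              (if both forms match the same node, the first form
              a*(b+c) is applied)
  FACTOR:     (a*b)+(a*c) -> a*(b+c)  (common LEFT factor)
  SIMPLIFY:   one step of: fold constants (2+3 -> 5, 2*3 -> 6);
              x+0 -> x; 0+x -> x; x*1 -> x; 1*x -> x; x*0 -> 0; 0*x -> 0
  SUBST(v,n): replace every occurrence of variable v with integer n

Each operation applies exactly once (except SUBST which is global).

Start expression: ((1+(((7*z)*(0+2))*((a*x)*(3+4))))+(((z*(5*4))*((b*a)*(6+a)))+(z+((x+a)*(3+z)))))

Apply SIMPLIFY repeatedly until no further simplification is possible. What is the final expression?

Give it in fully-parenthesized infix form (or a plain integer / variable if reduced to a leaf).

Start: ((1+(((7*z)*(0+2))*((a*x)*(3+4))))+(((z*(5*4))*((b*a)*(6+a)))+(z+((x+a)*(3+z)))))
Step 1: at LRLR: (0+2) -> 2; overall: ((1+(((7*z)*(0+2))*((a*x)*(3+4))))+(((z*(5*4))*((b*a)*(6+a)))+(z+((x+a)*(3+z))))) -> ((1+(((7*z)*2)*((a*x)*(3+4))))+(((z*(5*4))*((b*a)*(6+a)))+(z+((x+a)*(3+z)))))
Step 2: at LRRR: (3+4) -> 7; overall: ((1+(((7*z)*2)*((a*x)*(3+4))))+(((z*(5*4))*((b*a)*(6+a)))+(z+((x+a)*(3+z))))) -> ((1+(((7*z)*2)*((a*x)*7)))+(((z*(5*4))*((b*a)*(6+a)))+(z+((x+a)*(3+z)))))
Step 3: at RLLR: (5*4) -> 20; overall: ((1+(((7*z)*2)*((a*x)*7)))+(((z*(5*4))*((b*a)*(6+a)))+(z+((x+a)*(3+z))))) -> ((1+(((7*z)*2)*((a*x)*7)))+(((z*20)*((b*a)*(6+a)))+(z+((x+a)*(3+z)))))
Fixed point: ((1+(((7*z)*2)*((a*x)*7)))+(((z*20)*((b*a)*(6+a)))+(z+((x+a)*(3+z)))))

Answer: ((1+(((7*z)*2)*((a*x)*7)))+(((z*20)*((b*a)*(6+a)))+(z+((x+a)*(3+z)))))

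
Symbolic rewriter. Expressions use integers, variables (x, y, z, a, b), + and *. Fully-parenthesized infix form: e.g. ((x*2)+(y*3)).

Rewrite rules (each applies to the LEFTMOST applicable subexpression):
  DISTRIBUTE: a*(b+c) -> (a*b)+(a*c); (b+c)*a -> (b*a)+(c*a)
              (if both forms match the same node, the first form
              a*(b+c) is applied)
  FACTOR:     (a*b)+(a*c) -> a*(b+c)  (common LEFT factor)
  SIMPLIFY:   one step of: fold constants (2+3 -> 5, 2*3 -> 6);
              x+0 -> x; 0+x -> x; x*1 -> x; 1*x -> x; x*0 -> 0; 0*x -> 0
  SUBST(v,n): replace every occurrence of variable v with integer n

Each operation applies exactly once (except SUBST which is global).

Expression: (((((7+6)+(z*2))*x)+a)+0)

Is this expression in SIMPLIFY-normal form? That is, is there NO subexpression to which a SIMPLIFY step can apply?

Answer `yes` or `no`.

Answer: no

Derivation:
Expression: (((((7+6)+(z*2))*x)+a)+0)
Scanning for simplifiable subexpressions (pre-order)...
  at root: (((((7+6)+(z*2))*x)+a)+0) (SIMPLIFIABLE)
  at L: ((((7+6)+(z*2))*x)+a) (not simplifiable)
  at LL: (((7+6)+(z*2))*x) (not simplifiable)
  at LLL: ((7+6)+(z*2)) (not simplifiable)
  at LLLL: (7+6) (SIMPLIFIABLE)
  at LLLR: (z*2) (not simplifiable)
Found simplifiable subexpr at path root: (((((7+6)+(z*2))*x)+a)+0)
One SIMPLIFY step would give: ((((7+6)+(z*2))*x)+a)
-> NOT in normal form.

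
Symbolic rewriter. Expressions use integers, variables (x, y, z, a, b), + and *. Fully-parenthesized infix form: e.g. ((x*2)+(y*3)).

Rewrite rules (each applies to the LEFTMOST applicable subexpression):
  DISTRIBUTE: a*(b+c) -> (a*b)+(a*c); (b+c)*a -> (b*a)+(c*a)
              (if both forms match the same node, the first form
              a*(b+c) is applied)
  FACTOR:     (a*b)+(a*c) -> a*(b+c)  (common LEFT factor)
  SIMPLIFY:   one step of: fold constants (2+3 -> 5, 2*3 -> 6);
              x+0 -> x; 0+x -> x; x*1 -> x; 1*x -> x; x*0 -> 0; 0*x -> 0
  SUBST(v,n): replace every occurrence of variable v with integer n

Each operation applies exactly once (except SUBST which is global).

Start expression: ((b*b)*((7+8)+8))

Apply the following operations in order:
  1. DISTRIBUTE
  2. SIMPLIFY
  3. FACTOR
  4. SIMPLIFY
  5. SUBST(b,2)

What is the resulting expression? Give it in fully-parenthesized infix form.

Start: ((b*b)*((7+8)+8))
Apply DISTRIBUTE at root (target: ((b*b)*((7+8)+8))): ((b*b)*((7+8)+8)) -> (((b*b)*(7+8))+((b*b)*8))
Apply SIMPLIFY at LR (target: (7+8)): (((b*b)*(7+8))+((b*b)*8)) -> (((b*b)*15)+((b*b)*8))
Apply FACTOR at root (target: (((b*b)*15)+((b*b)*8))): (((b*b)*15)+((b*b)*8)) -> ((b*b)*(15+8))
Apply SIMPLIFY at R (target: (15+8)): ((b*b)*(15+8)) -> ((b*b)*23)
Apply SUBST(b,2): ((b*b)*23) -> ((2*2)*23)

Answer: ((2*2)*23)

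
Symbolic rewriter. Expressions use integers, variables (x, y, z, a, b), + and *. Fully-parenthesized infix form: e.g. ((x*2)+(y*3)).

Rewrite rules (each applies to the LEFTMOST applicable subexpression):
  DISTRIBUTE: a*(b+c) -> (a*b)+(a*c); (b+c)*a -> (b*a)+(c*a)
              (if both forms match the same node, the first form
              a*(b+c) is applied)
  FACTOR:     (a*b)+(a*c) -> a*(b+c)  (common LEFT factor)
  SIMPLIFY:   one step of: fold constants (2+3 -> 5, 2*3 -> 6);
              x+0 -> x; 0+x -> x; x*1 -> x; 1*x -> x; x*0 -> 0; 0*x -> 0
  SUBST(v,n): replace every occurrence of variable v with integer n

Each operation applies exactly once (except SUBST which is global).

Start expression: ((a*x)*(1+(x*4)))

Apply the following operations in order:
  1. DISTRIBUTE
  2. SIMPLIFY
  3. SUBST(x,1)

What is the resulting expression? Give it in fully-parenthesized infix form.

Start: ((a*x)*(1+(x*4)))
Apply DISTRIBUTE at root (target: ((a*x)*(1+(x*4)))): ((a*x)*(1+(x*4))) -> (((a*x)*1)+((a*x)*(x*4)))
Apply SIMPLIFY at L (target: ((a*x)*1)): (((a*x)*1)+((a*x)*(x*4))) -> ((a*x)+((a*x)*(x*4)))
Apply SUBST(x,1): ((a*x)+((a*x)*(x*4))) -> ((a*1)+((a*1)*(1*4)))

Answer: ((a*1)+((a*1)*(1*4)))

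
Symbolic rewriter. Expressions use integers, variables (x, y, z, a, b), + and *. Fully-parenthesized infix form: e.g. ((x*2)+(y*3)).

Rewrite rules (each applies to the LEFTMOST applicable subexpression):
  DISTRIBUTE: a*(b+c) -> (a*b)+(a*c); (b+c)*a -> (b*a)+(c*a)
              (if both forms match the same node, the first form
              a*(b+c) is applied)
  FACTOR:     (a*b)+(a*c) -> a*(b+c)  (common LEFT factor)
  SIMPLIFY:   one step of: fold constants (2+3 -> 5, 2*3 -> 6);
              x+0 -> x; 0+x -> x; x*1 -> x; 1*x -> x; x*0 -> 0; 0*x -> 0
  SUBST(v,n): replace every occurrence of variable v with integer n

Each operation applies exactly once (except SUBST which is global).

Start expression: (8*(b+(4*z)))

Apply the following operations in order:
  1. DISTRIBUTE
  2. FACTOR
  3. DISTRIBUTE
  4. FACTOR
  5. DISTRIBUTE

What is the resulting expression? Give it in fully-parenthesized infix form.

Answer: ((8*b)+(8*(4*z)))

Derivation:
Start: (8*(b+(4*z)))
Apply DISTRIBUTE at root (target: (8*(b+(4*z)))): (8*(b+(4*z))) -> ((8*b)+(8*(4*z)))
Apply FACTOR at root (target: ((8*b)+(8*(4*z)))): ((8*b)+(8*(4*z))) -> (8*(b+(4*z)))
Apply DISTRIBUTE at root (target: (8*(b+(4*z)))): (8*(b+(4*z))) -> ((8*b)+(8*(4*z)))
Apply FACTOR at root (target: ((8*b)+(8*(4*z)))): ((8*b)+(8*(4*z))) -> (8*(b+(4*z)))
Apply DISTRIBUTE at root (target: (8*(b+(4*z)))): (8*(b+(4*z))) -> ((8*b)+(8*(4*z)))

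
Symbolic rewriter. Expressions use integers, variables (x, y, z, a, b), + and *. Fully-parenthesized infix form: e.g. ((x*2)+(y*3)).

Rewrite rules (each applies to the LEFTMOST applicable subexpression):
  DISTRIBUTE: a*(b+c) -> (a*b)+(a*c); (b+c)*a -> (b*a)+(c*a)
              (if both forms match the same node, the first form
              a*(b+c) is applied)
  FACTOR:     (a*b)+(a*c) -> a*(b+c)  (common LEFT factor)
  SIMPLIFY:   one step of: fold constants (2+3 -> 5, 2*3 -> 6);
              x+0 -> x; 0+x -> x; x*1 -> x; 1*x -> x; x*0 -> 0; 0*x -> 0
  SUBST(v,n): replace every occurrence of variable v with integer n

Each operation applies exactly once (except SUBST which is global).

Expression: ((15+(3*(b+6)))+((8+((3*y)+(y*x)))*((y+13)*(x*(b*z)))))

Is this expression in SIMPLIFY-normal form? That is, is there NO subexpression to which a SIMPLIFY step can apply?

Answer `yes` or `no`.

Expression: ((15+(3*(b+6)))+((8+((3*y)+(y*x)))*((y+13)*(x*(b*z)))))
Scanning for simplifiable subexpressions (pre-order)...
  at root: ((15+(3*(b+6)))+((8+((3*y)+(y*x)))*((y+13)*(x*(b*z))))) (not simplifiable)
  at L: (15+(3*(b+6))) (not simplifiable)
  at LR: (3*(b+6)) (not simplifiable)
  at LRR: (b+6) (not simplifiable)
  at R: ((8+((3*y)+(y*x)))*((y+13)*(x*(b*z)))) (not simplifiable)
  at RL: (8+((3*y)+(y*x))) (not simplifiable)
  at RLR: ((3*y)+(y*x)) (not simplifiable)
  at RLRL: (3*y) (not simplifiable)
  at RLRR: (y*x) (not simplifiable)
  at RR: ((y+13)*(x*(b*z))) (not simplifiable)
  at RRL: (y+13) (not simplifiable)
  at RRR: (x*(b*z)) (not simplifiable)
  at RRRR: (b*z) (not simplifiable)
Result: no simplifiable subexpression found -> normal form.

Answer: yes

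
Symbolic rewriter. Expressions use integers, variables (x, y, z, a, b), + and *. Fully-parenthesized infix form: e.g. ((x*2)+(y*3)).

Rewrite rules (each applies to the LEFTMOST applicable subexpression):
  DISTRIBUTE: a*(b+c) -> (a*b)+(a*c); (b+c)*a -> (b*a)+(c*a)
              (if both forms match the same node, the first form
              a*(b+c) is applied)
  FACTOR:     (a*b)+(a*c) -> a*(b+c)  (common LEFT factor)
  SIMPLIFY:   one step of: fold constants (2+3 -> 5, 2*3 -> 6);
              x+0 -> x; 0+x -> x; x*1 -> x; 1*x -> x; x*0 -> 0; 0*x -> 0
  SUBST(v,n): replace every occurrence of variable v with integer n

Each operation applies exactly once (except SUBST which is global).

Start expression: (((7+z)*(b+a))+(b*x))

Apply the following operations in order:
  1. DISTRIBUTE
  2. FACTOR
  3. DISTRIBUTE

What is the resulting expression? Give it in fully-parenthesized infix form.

Answer: ((((7+z)*b)+((7+z)*a))+(b*x))

Derivation:
Start: (((7+z)*(b+a))+(b*x))
Apply DISTRIBUTE at L (target: ((7+z)*(b+a))): (((7+z)*(b+a))+(b*x)) -> ((((7+z)*b)+((7+z)*a))+(b*x))
Apply FACTOR at L (target: (((7+z)*b)+((7+z)*a))): ((((7+z)*b)+((7+z)*a))+(b*x)) -> (((7+z)*(b+a))+(b*x))
Apply DISTRIBUTE at L (target: ((7+z)*(b+a))): (((7+z)*(b+a))+(b*x)) -> ((((7+z)*b)+((7+z)*a))+(b*x))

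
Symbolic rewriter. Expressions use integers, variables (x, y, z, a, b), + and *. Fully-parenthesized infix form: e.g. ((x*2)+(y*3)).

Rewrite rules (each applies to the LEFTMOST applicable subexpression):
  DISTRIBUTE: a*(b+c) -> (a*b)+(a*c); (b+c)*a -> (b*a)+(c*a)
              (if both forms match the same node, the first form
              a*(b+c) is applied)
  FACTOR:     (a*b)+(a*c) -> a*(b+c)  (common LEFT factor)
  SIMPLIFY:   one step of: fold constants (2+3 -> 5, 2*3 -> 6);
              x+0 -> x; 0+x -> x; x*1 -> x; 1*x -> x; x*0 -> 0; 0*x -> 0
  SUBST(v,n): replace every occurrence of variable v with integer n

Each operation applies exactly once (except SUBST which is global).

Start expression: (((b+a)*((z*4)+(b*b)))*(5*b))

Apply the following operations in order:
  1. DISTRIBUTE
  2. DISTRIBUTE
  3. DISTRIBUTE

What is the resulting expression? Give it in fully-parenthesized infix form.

Start: (((b+a)*((z*4)+(b*b)))*(5*b))
Apply DISTRIBUTE at L (target: ((b+a)*((z*4)+(b*b)))): (((b+a)*((z*4)+(b*b)))*(5*b)) -> ((((b+a)*(z*4))+((b+a)*(b*b)))*(5*b))
Apply DISTRIBUTE at root (target: ((((b+a)*(z*4))+((b+a)*(b*b)))*(5*b))): ((((b+a)*(z*4))+((b+a)*(b*b)))*(5*b)) -> ((((b+a)*(z*4))*(5*b))+(((b+a)*(b*b))*(5*b)))
Apply DISTRIBUTE at LL (target: ((b+a)*(z*4))): ((((b+a)*(z*4))*(5*b))+(((b+a)*(b*b))*(5*b))) -> ((((b*(z*4))+(a*(z*4)))*(5*b))+(((b+a)*(b*b))*(5*b)))

Answer: ((((b*(z*4))+(a*(z*4)))*(5*b))+(((b+a)*(b*b))*(5*b)))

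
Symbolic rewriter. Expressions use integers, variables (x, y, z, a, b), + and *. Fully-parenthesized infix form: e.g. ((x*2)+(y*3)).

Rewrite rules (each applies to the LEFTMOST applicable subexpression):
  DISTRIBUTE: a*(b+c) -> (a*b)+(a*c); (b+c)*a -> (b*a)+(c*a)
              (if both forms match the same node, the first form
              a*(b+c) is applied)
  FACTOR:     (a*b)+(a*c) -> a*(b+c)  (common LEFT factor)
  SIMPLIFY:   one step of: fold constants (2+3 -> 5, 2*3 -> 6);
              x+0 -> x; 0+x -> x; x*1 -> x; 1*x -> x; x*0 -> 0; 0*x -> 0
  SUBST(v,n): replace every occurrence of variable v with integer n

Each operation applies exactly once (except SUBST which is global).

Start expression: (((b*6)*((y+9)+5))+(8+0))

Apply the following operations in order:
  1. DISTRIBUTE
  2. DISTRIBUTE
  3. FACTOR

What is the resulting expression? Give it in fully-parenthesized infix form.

Answer: ((((b*6)*(y+9))+((b*6)*5))+(8+0))

Derivation:
Start: (((b*6)*((y+9)+5))+(8+0))
Apply DISTRIBUTE at L (target: ((b*6)*((y+9)+5))): (((b*6)*((y+9)+5))+(8+0)) -> ((((b*6)*(y+9))+((b*6)*5))+(8+0))
Apply DISTRIBUTE at LL (target: ((b*6)*(y+9))): ((((b*6)*(y+9))+((b*6)*5))+(8+0)) -> (((((b*6)*y)+((b*6)*9))+((b*6)*5))+(8+0))
Apply FACTOR at LL (target: (((b*6)*y)+((b*6)*9))): (((((b*6)*y)+((b*6)*9))+((b*6)*5))+(8+0)) -> ((((b*6)*(y+9))+((b*6)*5))+(8+0))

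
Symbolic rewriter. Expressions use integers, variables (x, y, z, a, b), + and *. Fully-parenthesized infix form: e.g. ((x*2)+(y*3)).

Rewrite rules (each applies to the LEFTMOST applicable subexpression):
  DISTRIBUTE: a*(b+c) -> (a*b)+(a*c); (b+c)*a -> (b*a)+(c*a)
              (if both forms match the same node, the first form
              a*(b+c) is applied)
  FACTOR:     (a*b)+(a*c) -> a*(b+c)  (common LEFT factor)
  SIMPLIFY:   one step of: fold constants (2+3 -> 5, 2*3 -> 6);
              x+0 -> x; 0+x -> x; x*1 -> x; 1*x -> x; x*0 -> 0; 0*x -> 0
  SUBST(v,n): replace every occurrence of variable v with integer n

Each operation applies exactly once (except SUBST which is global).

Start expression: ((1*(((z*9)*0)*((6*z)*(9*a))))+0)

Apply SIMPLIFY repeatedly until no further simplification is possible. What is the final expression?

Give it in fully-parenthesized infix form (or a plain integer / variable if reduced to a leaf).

Start: ((1*(((z*9)*0)*((6*z)*(9*a))))+0)
Step 1: at root: ((1*(((z*9)*0)*((6*z)*(9*a))))+0) -> (1*(((z*9)*0)*((6*z)*(9*a)))); overall: ((1*(((z*9)*0)*((6*z)*(9*a))))+0) -> (1*(((z*9)*0)*((6*z)*(9*a))))
Step 2: at root: (1*(((z*9)*0)*((6*z)*(9*a)))) -> (((z*9)*0)*((6*z)*(9*a))); overall: (1*(((z*9)*0)*((6*z)*(9*a)))) -> (((z*9)*0)*((6*z)*(9*a)))
Step 3: at L: ((z*9)*0) -> 0; overall: (((z*9)*0)*((6*z)*(9*a))) -> (0*((6*z)*(9*a)))
Step 4: at root: (0*((6*z)*(9*a))) -> 0; overall: (0*((6*z)*(9*a))) -> 0
Fixed point: 0

Answer: 0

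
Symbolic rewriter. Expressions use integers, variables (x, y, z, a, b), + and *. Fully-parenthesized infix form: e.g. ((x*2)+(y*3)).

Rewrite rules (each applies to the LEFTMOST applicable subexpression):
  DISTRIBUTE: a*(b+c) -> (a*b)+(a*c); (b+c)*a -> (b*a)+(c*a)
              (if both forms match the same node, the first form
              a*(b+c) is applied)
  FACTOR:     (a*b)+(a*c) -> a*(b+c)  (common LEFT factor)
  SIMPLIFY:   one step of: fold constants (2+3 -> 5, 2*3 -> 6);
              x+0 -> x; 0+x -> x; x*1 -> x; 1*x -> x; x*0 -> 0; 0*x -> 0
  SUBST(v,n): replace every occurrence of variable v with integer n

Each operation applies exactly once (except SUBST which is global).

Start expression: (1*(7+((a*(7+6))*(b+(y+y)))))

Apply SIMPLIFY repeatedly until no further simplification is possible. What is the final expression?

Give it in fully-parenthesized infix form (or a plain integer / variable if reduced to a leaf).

Start: (1*(7+((a*(7+6))*(b+(y+y)))))
Step 1: at root: (1*(7+((a*(7+6))*(b+(y+y))))) -> (7+((a*(7+6))*(b+(y+y)))); overall: (1*(7+((a*(7+6))*(b+(y+y))))) -> (7+((a*(7+6))*(b+(y+y))))
Step 2: at RLR: (7+6) -> 13; overall: (7+((a*(7+6))*(b+(y+y)))) -> (7+((a*13)*(b+(y+y))))
Fixed point: (7+((a*13)*(b+(y+y))))

Answer: (7+((a*13)*(b+(y+y))))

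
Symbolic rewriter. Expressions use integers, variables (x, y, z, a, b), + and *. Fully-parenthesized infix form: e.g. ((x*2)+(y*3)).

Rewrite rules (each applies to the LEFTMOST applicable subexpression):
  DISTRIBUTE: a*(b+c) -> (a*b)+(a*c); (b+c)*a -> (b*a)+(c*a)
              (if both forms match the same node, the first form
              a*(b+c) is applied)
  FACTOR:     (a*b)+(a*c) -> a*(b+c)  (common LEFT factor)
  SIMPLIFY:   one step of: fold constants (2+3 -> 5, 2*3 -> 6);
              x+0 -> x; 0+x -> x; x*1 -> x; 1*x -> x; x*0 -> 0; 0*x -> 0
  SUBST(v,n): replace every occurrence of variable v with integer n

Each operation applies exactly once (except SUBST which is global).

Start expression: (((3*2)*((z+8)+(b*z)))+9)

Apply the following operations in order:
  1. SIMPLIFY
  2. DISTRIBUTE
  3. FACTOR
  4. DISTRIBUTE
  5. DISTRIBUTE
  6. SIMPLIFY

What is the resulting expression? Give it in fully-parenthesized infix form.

Start: (((3*2)*((z+8)+(b*z)))+9)
Apply SIMPLIFY at LL (target: (3*2)): (((3*2)*((z+8)+(b*z)))+9) -> ((6*((z+8)+(b*z)))+9)
Apply DISTRIBUTE at L (target: (6*((z+8)+(b*z)))): ((6*((z+8)+(b*z)))+9) -> (((6*(z+8))+(6*(b*z)))+9)
Apply FACTOR at L (target: ((6*(z+8))+(6*(b*z)))): (((6*(z+8))+(6*(b*z)))+9) -> ((6*((z+8)+(b*z)))+9)
Apply DISTRIBUTE at L (target: (6*((z+8)+(b*z)))): ((6*((z+8)+(b*z)))+9) -> (((6*(z+8))+(6*(b*z)))+9)
Apply DISTRIBUTE at LL (target: (6*(z+8))): (((6*(z+8))+(6*(b*z)))+9) -> ((((6*z)+(6*8))+(6*(b*z)))+9)
Apply SIMPLIFY at LLR (target: (6*8)): ((((6*z)+(6*8))+(6*(b*z)))+9) -> ((((6*z)+48)+(6*(b*z)))+9)

Answer: ((((6*z)+48)+(6*(b*z)))+9)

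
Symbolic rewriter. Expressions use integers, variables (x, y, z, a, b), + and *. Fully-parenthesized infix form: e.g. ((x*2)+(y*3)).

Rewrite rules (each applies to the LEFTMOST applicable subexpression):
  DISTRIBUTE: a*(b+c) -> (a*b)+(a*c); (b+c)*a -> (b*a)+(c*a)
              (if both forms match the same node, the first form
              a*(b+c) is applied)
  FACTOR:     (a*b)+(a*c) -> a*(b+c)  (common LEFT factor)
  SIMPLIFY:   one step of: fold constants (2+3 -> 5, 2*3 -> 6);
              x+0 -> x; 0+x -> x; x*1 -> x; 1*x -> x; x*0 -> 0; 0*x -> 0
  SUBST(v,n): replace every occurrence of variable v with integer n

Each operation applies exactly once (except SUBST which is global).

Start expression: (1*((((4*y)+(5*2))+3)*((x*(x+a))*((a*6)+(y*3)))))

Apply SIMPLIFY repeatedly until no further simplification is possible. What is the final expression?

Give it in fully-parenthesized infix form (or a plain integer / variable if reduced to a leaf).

Answer: ((((4*y)+10)+3)*((x*(x+a))*((a*6)+(y*3))))

Derivation:
Start: (1*((((4*y)+(5*2))+3)*((x*(x+a))*((a*6)+(y*3)))))
Step 1: at root: (1*((((4*y)+(5*2))+3)*((x*(x+a))*((a*6)+(y*3))))) -> ((((4*y)+(5*2))+3)*((x*(x+a))*((a*6)+(y*3)))); overall: (1*((((4*y)+(5*2))+3)*((x*(x+a))*((a*6)+(y*3))))) -> ((((4*y)+(5*2))+3)*((x*(x+a))*((a*6)+(y*3))))
Step 2: at LLR: (5*2) -> 10; overall: ((((4*y)+(5*2))+3)*((x*(x+a))*((a*6)+(y*3)))) -> ((((4*y)+10)+3)*((x*(x+a))*((a*6)+(y*3))))
Fixed point: ((((4*y)+10)+3)*((x*(x+a))*((a*6)+(y*3))))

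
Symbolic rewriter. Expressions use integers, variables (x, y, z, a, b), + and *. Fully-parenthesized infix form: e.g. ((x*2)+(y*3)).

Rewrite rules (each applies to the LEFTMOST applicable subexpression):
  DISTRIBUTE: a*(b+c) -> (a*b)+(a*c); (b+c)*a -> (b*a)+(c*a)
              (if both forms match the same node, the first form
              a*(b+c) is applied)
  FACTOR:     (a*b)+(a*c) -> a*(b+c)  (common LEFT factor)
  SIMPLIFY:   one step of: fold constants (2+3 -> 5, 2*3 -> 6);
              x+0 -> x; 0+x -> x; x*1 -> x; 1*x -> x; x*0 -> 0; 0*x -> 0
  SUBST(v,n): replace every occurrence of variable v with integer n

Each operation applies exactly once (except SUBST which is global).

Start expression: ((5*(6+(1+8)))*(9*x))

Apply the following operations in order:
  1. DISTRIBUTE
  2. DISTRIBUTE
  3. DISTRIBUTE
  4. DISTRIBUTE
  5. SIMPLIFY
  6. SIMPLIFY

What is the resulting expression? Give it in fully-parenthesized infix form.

Start: ((5*(6+(1+8)))*(9*x))
Apply DISTRIBUTE at L (target: (5*(6+(1+8)))): ((5*(6+(1+8)))*(9*x)) -> (((5*6)+(5*(1+8)))*(9*x))
Apply DISTRIBUTE at root (target: (((5*6)+(5*(1+8)))*(9*x))): (((5*6)+(5*(1+8)))*(9*x)) -> (((5*6)*(9*x))+((5*(1+8))*(9*x)))
Apply DISTRIBUTE at RL (target: (5*(1+8))): (((5*6)*(9*x))+((5*(1+8))*(9*x))) -> (((5*6)*(9*x))+(((5*1)+(5*8))*(9*x)))
Apply DISTRIBUTE at R (target: (((5*1)+(5*8))*(9*x))): (((5*6)*(9*x))+(((5*1)+(5*8))*(9*x))) -> (((5*6)*(9*x))+(((5*1)*(9*x))+((5*8)*(9*x))))
Apply SIMPLIFY at LL (target: (5*6)): (((5*6)*(9*x))+(((5*1)*(9*x))+((5*8)*(9*x)))) -> ((30*(9*x))+(((5*1)*(9*x))+((5*8)*(9*x))))
Apply SIMPLIFY at RLL (target: (5*1)): ((30*(9*x))+(((5*1)*(9*x))+((5*8)*(9*x)))) -> ((30*(9*x))+((5*(9*x))+((5*8)*(9*x))))

Answer: ((30*(9*x))+((5*(9*x))+((5*8)*(9*x))))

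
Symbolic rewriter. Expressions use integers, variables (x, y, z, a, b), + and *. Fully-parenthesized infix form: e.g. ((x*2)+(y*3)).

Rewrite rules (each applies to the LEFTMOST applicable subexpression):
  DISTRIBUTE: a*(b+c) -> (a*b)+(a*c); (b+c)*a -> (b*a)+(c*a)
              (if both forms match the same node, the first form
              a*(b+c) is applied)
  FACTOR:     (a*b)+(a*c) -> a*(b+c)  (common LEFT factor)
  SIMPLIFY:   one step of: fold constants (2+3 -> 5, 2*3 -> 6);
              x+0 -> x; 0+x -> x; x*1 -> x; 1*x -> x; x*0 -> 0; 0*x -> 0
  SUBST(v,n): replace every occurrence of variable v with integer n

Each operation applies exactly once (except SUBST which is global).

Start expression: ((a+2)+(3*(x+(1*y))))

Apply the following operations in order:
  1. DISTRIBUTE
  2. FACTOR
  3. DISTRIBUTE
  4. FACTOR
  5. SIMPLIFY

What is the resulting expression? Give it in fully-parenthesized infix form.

Answer: ((a+2)+(3*(x+y)))

Derivation:
Start: ((a+2)+(3*(x+(1*y))))
Apply DISTRIBUTE at R (target: (3*(x+(1*y)))): ((a+2)+(3*(x+(1*y)))) -> ((a+2)+((3*x)+(3*(1*y))))
Apply FACTOR at R (target: ((3*x)+(3*(1*y)))): ((a+2)+((3*x)+(3*(1*y)))) -> ((a+2)+(3*(x+(1*y))))
Apply DISTRIBUTE at R (target: (3*(x+(1*y)))): ((a+2)+(3*(x+(1*y)))) -> ((a+2)+((3*x)+(3*(1*y))))
Apply FACTOR at R (target: ((3*x)+(3*(1*y)))): ((a+2)+((3*x)+(3*(1*y)))) -> ((a+2)+(3*(x+(1*y))))
Apply SIMPLIFY at RRR (target: (1*y)): ((a+2)+(3*(x+(1*y)))) -> ((a+2)+(3*(x+y)))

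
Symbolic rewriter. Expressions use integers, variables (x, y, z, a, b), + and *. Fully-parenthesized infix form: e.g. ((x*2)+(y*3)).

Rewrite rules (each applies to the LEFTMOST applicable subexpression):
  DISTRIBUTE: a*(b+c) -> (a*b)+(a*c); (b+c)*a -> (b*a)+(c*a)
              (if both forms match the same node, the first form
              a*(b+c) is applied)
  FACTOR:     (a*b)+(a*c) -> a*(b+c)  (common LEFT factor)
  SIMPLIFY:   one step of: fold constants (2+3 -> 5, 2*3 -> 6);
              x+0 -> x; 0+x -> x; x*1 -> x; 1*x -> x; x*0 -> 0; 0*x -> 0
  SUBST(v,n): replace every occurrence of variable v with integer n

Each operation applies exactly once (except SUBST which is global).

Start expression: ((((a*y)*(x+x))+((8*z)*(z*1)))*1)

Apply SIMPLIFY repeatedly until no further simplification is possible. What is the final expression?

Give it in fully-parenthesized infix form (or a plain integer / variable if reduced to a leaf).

Answer: (((a*y)*(x+x))+((8*z)*z))

Derivation:
Start: ((((a*y)*(x+x))+((8*z)*(z*1)))*1)
Step 1: at root: ((((a*y)*(x+x))+((8*z)*(z*1)))*1) -> (((a*y)*(x+x))+((8*z)*(z*1))); overall: ((((a*y)*(x+x))+((8*z)*(z*1)))*1) -> (((a*y)*(x+x))+((8*z)*(z*1)))
Step 2: at RR: (z*1) -> z; overall: (((a*y)*(x+x))+((8*z)*(z*1))) -> (((a*y)*(x+x))+((8*z)*z))
Fixed point: (((a*y)*(x+x))+((8*z)*z))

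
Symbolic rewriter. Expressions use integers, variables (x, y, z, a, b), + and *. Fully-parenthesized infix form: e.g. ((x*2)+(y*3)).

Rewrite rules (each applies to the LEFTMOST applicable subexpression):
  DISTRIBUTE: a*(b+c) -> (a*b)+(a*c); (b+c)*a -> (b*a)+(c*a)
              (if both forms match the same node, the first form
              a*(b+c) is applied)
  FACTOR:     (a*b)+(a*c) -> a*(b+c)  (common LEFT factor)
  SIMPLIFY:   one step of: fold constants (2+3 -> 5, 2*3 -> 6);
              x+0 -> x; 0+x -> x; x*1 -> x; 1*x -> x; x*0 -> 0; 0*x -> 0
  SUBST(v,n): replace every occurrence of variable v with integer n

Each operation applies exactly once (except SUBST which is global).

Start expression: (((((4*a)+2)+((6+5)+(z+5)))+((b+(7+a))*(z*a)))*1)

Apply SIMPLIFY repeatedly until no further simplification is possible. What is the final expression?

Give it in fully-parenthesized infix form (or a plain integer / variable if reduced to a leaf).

Start: (((((4*a)+2)+((6+5)+(z+5)))+((b+(7+a))*(z*a)))*1)
Step 1: at root: (((((4*a)+2)+((6+5)+(z+5)))+((b+(7+a))*(z*a)))*1) -> ((((4*a)+2)+((6+5)+(z+5)))+((b+(7+a))*(z*a))); overall: (((((4*a)+2)+((6+5)+(z+5)))+((b+(7+a))*(z*a)))*1) -> ((((4*a)+2)+((6+5)+(z+5)))+((b+(7+a))*(z*a)))
Step 2: at LRL: (6+5) -> 11; overall: ((((4*a)+2)+((6+5)+(z+5)))+((b+(7+a))*(z*a))) -> ((((4*a)+2)+(11+(z+5)))+((b+(7+a))*(z*a)))
Fixed point: ((((4*a)+2)+(11+(z+5)))+((b+(7+a))*(z*a)))

Answer: ((((4*a)+2)+(11+(z+5)))+((b+(7+a))*(z*a)))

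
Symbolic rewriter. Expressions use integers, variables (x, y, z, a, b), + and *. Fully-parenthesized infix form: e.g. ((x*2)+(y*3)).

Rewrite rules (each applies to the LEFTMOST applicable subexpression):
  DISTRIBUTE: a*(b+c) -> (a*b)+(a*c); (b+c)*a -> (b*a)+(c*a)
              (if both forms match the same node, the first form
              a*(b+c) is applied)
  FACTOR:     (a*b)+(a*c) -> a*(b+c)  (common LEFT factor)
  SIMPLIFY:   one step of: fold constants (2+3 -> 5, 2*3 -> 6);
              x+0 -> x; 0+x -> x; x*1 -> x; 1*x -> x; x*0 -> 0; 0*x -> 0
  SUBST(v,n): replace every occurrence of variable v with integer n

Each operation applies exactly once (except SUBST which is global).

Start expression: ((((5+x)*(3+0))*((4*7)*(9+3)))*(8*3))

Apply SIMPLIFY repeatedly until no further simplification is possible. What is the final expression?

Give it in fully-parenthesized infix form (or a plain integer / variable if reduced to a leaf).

Start: ((((5+x)*(3+0))*((4*7)*(9+3)))*(8*3))
Step 1: at LLR: (3+0) -> 3; overall: ((((5+x)*(3+0))*((4*7)*(9+3)))*(8*3)) -> ((((5+x)*3)*((4*7)*(9+3)))*(8*3))
Step 2: at LRL: (4*7) -> 28; overall: ((((5+x)*3)*((4*7)*(9+3)))*(8*3)) -> ((((5+x)*3)*(28*(9+3)))*(8*3))
Step 3: at LRR: (9+3) -> 12; overall: ((((5+x)*3)*(28*(9+3)))*(8*3)) -> ((((5+x)*3)*(28*12))*(8*3))
Step 4: at LR: (28*12) -> 336; overall: ((((5+x)*3)*(28*12))*(8*3)) -> ((((5+x)*3)*336)*(8*3))
Step 5: at R: (8*3) -> 24; overall: ((((5+x)*3)*336)*(8*3)) -> ((((5+x)*3)*336)*24)
Fixed point: ((((5+x)*3)*336)*24)

Answer: ((((5+x)*3)*336)*24)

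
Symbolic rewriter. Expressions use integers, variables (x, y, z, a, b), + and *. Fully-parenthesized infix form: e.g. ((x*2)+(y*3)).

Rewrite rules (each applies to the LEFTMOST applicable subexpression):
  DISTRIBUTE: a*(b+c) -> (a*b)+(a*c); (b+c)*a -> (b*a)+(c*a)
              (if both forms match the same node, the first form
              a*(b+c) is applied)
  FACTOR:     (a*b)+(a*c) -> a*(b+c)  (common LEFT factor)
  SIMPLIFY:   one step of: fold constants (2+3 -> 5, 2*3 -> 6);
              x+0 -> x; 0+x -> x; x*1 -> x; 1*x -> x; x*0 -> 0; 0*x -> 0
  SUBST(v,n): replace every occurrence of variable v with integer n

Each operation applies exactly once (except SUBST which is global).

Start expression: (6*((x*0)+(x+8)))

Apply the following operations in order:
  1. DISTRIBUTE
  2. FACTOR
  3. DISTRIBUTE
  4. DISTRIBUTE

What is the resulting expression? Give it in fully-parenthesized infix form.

Answer: ((6*(x*0))+((6*x)+(6*8)))

Derivation:
Start: (6*((x*0)+(x+8)))
Apply DISTRIBUTE at root (target: (6*((x*0)+(x+8)))): (6*((x*0)+(x+8))) -> ((6*(x*0))+(6*(x+8)))
Apply FACTOR at root (target: ((6*(x*0))+(6*(x+8)))): ((6*(x*0))+(6*(x+8))) -> (6*((x*0)+(x+8)))
Apply DISTRIBUTE at root (target: (6*((x*0)+(x+8)))): (6*((x*0)+(x+8))) -> ((6*(x*0))+(6*(x+8)))
Apply DISTRIBUTE at R (target: (6*(x+8))): ((6*(x*0))+(6*(x+8))) -> ((6*(x*0))+((6*x)+(6*8)))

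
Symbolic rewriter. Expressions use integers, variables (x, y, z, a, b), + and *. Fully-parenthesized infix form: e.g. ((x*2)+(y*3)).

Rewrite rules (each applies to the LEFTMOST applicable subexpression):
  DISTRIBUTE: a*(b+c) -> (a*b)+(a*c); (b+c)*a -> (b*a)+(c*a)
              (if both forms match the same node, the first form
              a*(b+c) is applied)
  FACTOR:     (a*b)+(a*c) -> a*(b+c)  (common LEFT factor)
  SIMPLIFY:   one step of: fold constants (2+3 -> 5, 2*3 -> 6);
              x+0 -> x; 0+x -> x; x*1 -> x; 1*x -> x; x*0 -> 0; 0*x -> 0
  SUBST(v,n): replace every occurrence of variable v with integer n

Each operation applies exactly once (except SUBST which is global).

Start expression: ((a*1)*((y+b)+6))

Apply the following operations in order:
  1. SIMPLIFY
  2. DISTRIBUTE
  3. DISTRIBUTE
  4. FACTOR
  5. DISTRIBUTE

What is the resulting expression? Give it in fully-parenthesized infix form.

Start: ((a*1)*((y+b)+6))
Apply SIMPLIFY at L (target: (a*1)): ((a*1)*((y+b)+6)) -> (a*((y+b)+6))
Apply DISTRIBUTE at root (target: (a*((y+b)+6))): (a*((y+b)+6)) -> ((a*(y+b))+(a*6))
Apply DISTRIBUTE at L (target: (a*(y+b))): ((a*(y+b))+(a*6)) -> (((a*y)+(a*b))+(a*6))
Apply FACTOR at L (target: ((a*y)+(a*b))): (((a*y)+(a*b))+(a*6)) -> ((a*(y+b))+(a*6))
Apply DISTRIBUTE at L (target: (a*(y+b))): ((a*(y+b))+(a*6)) -> (((a*y)+(a*b))+(a*6))

Answer: (((a*y)+(a*b))+(a*6))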